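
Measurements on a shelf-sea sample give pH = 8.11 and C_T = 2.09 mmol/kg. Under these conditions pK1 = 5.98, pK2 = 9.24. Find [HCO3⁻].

α₁ = 1 / (1 + [H⁺]/K1 + K2/[H⁺]) = 1 / (1 + 10^-2.13 + 10^-1.13)
   = 1 / (1 + 0.0074131 + 0.074131) = 1/1.0815 = 0.9246
[HCO3⁻] = α₁ × DIC = 0.9246 × 2.09 = 1.93 mmol/kg

[HCO3⁻] = 1.93 mmol/kg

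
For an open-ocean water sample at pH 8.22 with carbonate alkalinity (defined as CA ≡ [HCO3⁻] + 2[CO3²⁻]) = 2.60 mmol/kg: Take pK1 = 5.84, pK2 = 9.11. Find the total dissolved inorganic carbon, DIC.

DIC = 2.34 mmol/kg

CA = [HCO3⁻] + 2[CO3²⁻] = (α₁ + 2α₂)·DIC
At pH 8.22: [H⁺]/K1 = 10^-2.38 = 0.0041687, K2/[H⁺] = 10^-0.89 = 0.12882
α₁ = 1/(1 + 0.0041687 + 0.12882) = 1/1.1330 = 0.8826; α₂ = α₁·K2/[H⁺] = 0.1137
α₁ + 2α₂ = 1.1100
DIC = CA / (α₁ + 2α₂) = 2.60 / 1.1100 = 2.34 mmol/kg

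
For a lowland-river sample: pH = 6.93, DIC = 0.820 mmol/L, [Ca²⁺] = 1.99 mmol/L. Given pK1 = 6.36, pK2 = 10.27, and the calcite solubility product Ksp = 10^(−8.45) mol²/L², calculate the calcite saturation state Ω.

Ω = 0.166

α₂ = 1 / (1 + [H⁺]/K2 + [H⁺]²/(K1K2)) = 1 / (1 + 10^+3.34 + 10^+2.77)
   = 1 / (1 + 2187.8 + 588.84) = 1/2777.6 = 0.0003600
[CO3²⁻] = α₂ × DIC = 0.0003600 × 0.820 = 0.0002952 mmol/L = 0.2952 μmol/L
Ksp = 10^(−8.45) = 3.548×10^-9
Ω = [Ca²⁺][CO3²⁻]/Ksp = (1.99×10^-3)(2.952×10^-7) / 3.548×10^-9 = 0.166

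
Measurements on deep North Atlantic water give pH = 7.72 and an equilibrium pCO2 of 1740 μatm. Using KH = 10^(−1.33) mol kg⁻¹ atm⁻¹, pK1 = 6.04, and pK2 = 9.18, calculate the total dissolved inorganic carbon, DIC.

[CO2*] = KH · pCO2 = 10^(−1.33) × 1740×10^-6 = 8.139×10^-5 mol/kg
α₀ = 1/(1 + K1/[H⁺] + K1K2/[H⁺]²) = 1/(1 + 10^+1.68 + 10^+0.22) = 0.01979
DIC = [CO2*]/α₀ = 8.139×10^-5 / 0.01979 = 4.11 mmol/kg

DIC = 4.11 mmol/kg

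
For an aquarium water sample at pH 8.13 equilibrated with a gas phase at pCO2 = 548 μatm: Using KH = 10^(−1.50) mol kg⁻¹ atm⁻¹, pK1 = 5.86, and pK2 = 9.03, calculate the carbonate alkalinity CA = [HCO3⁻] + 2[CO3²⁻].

CA = 4.04 mmol/kg

[CO2*] = KH · pCO2 = 10^(−1.50) × 548×10^-6 = 1.733×10^-5 mol/kg
α₀ = 1/(1 + K1/[H⁺] + K1K2/[H⁺]²) = 1/(1 + 10^+2.27 + 10^+1.37) = 0.004747
DIC = [CO2*]/α₀ = 1.733×10^-5 / 0.004747 = 3.650 mmol/kg
CA = (α₁ + 2α₂)·DIC = (0.8840 + 2×0.1113) × 3.650 = 4.04 mmol/kg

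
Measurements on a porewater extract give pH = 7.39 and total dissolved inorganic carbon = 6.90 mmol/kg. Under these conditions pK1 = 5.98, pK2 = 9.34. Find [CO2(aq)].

α₀ = 1 / (1 + K1/[H⁺] + K1K2/[H⁺]²) = 1 / (1 + 10^+1.41 + 10^-0.54)
   = 1 / (1 + 25.704 + 0.28840) = 1/26.992 = 0.03705
[CO2*] = α₀ × DIC = 0.03705 × 6.90 = 0.256 mmol/kg

[CO2*] = 0.256 mmol/kg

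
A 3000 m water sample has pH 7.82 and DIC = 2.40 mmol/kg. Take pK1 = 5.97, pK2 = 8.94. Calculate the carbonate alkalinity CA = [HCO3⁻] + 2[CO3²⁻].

CA = 2.54 mmol/kg

CA = [HCO3⁻] + 2[CO3²⁻] = (α₁ + 2α₂)·DIC
At pH 7.82: [H⁺]/K1 = 10^-1.85 = 0.014125, K2/[H⁺] = 10^-1.12 = 0.075858
α₁ = 1/(1 + 0.014125 + 0.075858) = 1/1.0900 = 0.9174; α₂ = α₁·K2/[H⁺] = 0.06960
α₁ + 2α₂ = 1.0566
CA = 1.0566 × 2.40 = 2.54 mmol/kg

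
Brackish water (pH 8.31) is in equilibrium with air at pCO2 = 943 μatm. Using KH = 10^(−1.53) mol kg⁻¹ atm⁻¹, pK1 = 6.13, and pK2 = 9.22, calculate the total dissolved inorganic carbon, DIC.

[CO2*] = KH · pCO2 = 10^(−1.53) × 943×10^-6 = 2.783×10^-5 mol/kg
α₀ = 1/(1 + K1/[H⁺] + K1K2/[H⁺]²) = 1/(1 + 10^+2.18 + 10^+1.27) = 0.005849
DIC = [CO2*]/α₀ = 2.783×10^-5 / 0.005849 = 4.76 mmol/kg

DIC = 4.76 mmol/kg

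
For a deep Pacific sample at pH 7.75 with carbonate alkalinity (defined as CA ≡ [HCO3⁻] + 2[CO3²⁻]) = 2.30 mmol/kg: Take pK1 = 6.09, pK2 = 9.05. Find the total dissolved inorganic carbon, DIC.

DIC = 2.24 mmol/kg

CA = [HCO3⁻] + 2[CO3²⁻] = (α₁ + 2α₂)·DIC
At pH 7.75: [H⁺]/K1 = 10^-1.66 = 0.021878, K2/[H⁺] = 10^-1.30 = 0.050119
α₁ = 1/(1 + 0.021878 + 0.050119) = 1/1.0720 = 0.9328; α₂ = α₁·K2/[H⁺] = 0.04675
α₁ + 2α₂ = 1.0263
DIC = CA / (α₁ + 2α₂) = 2.30 / 1.0263 = 2.24 mmol/kg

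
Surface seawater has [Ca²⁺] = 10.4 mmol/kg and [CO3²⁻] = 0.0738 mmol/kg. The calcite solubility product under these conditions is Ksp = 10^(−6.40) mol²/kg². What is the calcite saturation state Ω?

Ksp = 10^(−6.40) = 3.981×10^-7
Ω = [Ca²⁺][CO3²⁻]/Ksp = (10.4×10^-3)(0.0738×10^-3) / 3.981×10^-7 = 1.93

Ω = 1.93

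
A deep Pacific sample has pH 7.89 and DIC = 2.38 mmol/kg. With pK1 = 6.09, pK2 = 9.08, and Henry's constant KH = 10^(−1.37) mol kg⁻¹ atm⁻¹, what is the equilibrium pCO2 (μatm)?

pCO2 = 818 μatm

α₀ = 1 / (1 + K1/[H⁺] + K1K2/[H⁺]²) = 1 / (1 + 10^+1.80 + 10^+0.61)
   = 1 / (1 + 63.096 + 4.0738) = 1/68.170 = 0.01467
[CO2*] = α₀ × DIC = 0.01467 × 2.38 = 0.03491 mmol/kg
pCO2 = [CO2*]/KH = 3.491×10^-5 / 4.266×10^-2 = 818 μatm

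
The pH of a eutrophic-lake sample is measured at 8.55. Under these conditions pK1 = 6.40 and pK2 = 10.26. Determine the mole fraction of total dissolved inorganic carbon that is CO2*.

α₀ = 0.00690

α₀ = 1 / (1 + K1/[H⁺] + K1K2/[H⁺]²) = 1 / (1 + 10^+2.15 + 10^+0.44)
   = 1 / (1 + 141.25 + 2.7542) = 1/145.01 = 0.006896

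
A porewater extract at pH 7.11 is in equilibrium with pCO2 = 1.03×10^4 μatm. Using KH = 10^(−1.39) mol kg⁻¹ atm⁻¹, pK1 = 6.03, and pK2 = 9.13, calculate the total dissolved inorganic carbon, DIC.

DIC = 5.51 mmol/kg

[CO2*] = KH · pCO2 = 10^(−1.39) × 1.03×10^4×10^-6 = 4.196×10^-4 mol/kg
α₀ = 1/(1 + K1/[H⁺] + K1K2/[H⁺]²) = 1/(1 + 10^+1.08 + 10^-0.94) = 0.07612
DIC = [CO2*]/α₀ = 4.196×10^-4 / 0.07612 = 5.51 mmol/kg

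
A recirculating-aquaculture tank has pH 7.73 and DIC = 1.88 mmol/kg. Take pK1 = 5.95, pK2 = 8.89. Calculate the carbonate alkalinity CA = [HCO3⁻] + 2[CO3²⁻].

CA = 1.97 mmol/kg

CA = [HCO3⁻] + 2[CO3²⁻] = (α₁ + 2α₂)·DIC
At pH 7.73: [H⁺]/K1 = 10^-1.78 = 0.016596, K2/[H⁺] = 10^-1.16 = 0.069183
α₁ = 1/(1 + 0.016596 + 0.069183) = 1/1.0858 = 0.9210; α₂ = α₁·K2/[H⁺] = 0.06372
α₁ + 2α₂ = 1.0484
CA = 1.0484 × 1.88 = 1.97 mmol/kg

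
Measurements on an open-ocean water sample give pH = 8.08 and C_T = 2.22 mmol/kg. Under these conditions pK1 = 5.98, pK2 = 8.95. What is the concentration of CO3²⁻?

α₂ = 1 / (1 + [H⁺]/K2 + [H⁺]²/(K1K2)) = 1 / (1 + 10^+0.87 + 10^-1.23)
   = 1 / (1 + 7.4131 + 0.058884) = 1/8.4720 = 0.1180
[CO3²⁻] = α₂ × DIC = 0.1180 × 2.22 = 0.262 mmol/kg

[CO3²⁻] = 0.262 mmol/kg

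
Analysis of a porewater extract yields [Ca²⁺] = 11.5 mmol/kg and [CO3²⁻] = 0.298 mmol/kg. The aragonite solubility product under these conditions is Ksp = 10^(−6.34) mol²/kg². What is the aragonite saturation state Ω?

Ω = 7.50

Ksp = 10^(−6.34) = 4.571×10^-7
Ω = [Ca²⁺][CO3²⁻]/Ksp = (11.5×10^-3)(0.298×10^-3) / 4.571×10^-7 = 7.50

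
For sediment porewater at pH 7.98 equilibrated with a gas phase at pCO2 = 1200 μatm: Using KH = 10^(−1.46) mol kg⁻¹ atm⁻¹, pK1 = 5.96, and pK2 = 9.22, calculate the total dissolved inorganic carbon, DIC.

DIC = 4.65 mmol/kg

[CO2*] = KH · pCO2 = 10^(−1.46) × 1200×10^-6 = 4.161×10^-5 mol/kg
α₀ = 1/(1 + K1/[H⁺] + K1K2/[H⁺]²) = 1/(1 + 10^+2.02 + 10^+0.78) = 0.008949
DIC = [CO2*]/α₀ = 4.161×10^-5 / 0.008949 = 4.65 mmol/kg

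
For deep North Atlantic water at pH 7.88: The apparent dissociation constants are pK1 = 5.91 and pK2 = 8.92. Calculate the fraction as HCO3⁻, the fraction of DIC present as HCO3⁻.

α₁ = 0.908

α₁ = 1 / (1 + [H⁺]/K1 + K2/[H⁺]) = 1 / (1 + 10^-1.97 + 10^-1.04)
   = 1 / (1 + 0.010715 + 0.091201) = 1/1.1019 = 0.9075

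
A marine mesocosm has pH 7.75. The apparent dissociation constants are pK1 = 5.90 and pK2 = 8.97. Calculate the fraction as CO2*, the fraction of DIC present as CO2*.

α₀ = 1 / (1 + K1/[H⁺] + K1K2/[H⁺]²) = 1 / (1 + 10^+1.85 + 10^+0.63)
   = 1 / (1 + 70.795 + 4.2658) = 1/76.060 = 0.01315

α₀ = 0.0131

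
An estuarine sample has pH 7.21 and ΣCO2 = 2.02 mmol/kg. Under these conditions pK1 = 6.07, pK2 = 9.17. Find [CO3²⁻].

[CO3²⁻] = 0.0204 mmol/kg

α₂ = 1 / (1 + [H⁺]/K2 + [H⁺]²/(K1K2)) = 1 / (1 + 10^+1.96 + 10^+0.82)
   = 1 / (1 + 91.201 + 6.6069) = 1/98.808 = 0.01012
[CO3²⁻] = α₂ × DIC = 0.01012 × 2.02 = 0.0204 mmol/kg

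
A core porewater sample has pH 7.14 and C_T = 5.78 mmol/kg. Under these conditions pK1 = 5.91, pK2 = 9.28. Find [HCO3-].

α₁ = 1 / (1 + [H⁺]/K1 + K2/[H⁺]) = 1 / (1 + 10^-1.23 + 10^-2.14)
   = 1 / (1 + 0.058884 + 0.0072444) = 1/1.0661 = 0.9380
[HCO3⁻] = α₁ × DIC = 0.9380 × 5.78 = 5.42 mmol/kg

[HCO3⁻] = 5.42 mmol/kg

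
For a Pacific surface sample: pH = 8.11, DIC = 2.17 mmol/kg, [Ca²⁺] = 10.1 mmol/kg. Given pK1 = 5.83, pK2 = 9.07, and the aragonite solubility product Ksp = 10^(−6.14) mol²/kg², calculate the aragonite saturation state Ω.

α₂ = 1 / (1 + [H⁺]/K2 + [H⁺]²/(K1K2)) = 1 / (1 + 10^+0.96 + 10^-1.32)
   = 1 / (1 + 9.1201 + 0.047863) = 1/10.168 = 0.09835
[CO3²⁻] = α₂ × DIC = 0.09835 × 2.17 = 0.2134 mmol/kg
Ksp = 10^(−6.14) = 7.244×10^-7
Ω = [Ca²⁺][CO3²⁻]/Ksp = (10.1×10^-3)(2.134×10^-4) / 7.244×10^-7 = 2.98

Ω = 2.98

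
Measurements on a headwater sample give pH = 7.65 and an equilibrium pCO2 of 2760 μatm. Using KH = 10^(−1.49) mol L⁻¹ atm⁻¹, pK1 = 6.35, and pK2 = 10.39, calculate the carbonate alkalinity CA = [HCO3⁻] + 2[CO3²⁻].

CA = 1.79 mmol/L

[CO2*] = KH · pCO2 = 10^(−1.49) × 2760×10^-6 = 8.931×10^-5 mol/L
α₀ = 1/(1 + K1/[H⁺] + K1K2/[H⁺]²) = 1/(1 + 10^+1.30 + 10^-1.44) = 0.04764
DIC = [CO2*]/α₀ = 8.931×10^-5 / 0.04764 = 1.875 mmol/L
CA = (α₁ + 2α₂)·DIC = (0.9506 + 2×0.001730) × 1.875 = 1.79 mmol/L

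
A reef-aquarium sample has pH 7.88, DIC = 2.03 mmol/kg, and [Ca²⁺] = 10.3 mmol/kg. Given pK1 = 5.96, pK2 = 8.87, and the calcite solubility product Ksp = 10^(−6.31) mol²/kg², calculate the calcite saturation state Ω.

α₂ = 1 / (1 + [H⁺]/K2 + [H⁺]²/(K1K2)) = 1 / (1 + 10^+0.99 + 10^-0.93)
   = 1 / (1 + 9.7724 + 0.11749) = 1/10.890 = 0.09183
[CO3²⁻] = α₂ × DIC = 0.09183 × 2.03 = 0.1864 mmol/kg
Ksp = 10^(−6.31) = 4.898×10^-7
Ω = [Ca²⁺][CO3²⁻]/Ksp = (10.3×10^-3)(1.864×10^-4) / 4.898×10^-7 = 3.92

Ω = 3.92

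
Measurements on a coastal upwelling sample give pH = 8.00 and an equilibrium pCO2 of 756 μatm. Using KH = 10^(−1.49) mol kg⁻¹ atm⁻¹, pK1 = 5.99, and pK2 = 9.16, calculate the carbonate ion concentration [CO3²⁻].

[CO3²⁻] = 0.173 mmol/kg

[CO2*] = KH · pCO2 = 10^(−1.49) × 756×10^-6 = 2.446×10^-5 mol/kg
α₀ = 1/(1 + K1/[H⁺] + K1K2/[H⁺]²) = 1/(1 + 10^+2.01 + 10^+0.85) = 0.009057
DIC = [CO2*]/α₀ = 2.446×10^-5 / 0.009057 = 2.701 mmol/kg
[CO3²⁻] = α₂·DIC; α₂ = 0.06412, so [CO3²⁻] = 0.06412 × 2.701 = 0.173 mmol/kg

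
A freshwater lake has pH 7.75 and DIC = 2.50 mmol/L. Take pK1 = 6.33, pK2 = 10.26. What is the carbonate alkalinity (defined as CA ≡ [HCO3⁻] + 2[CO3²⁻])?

CA = 2.42 mmol/L

CA = [HCO3⁻] + 2[CO3²⁻] = (α₁ + 2α₂)·DIC
At pH 7.75: [H⁺]/K1 = 10^-1.42 = 0.038019, K2/[H⁺] = 10^-2.51 = 0.0030903
α₁ = 1/(1 + 0.038019 + 0.0030903) = 1/1.0411 = 0.9605; α₂ = α₁·K2/[H⁺] = 0.002968
α₁ + 2α₂ = 0.9665
CA = 0.9665 × 2.50 = 2.42 mmol/L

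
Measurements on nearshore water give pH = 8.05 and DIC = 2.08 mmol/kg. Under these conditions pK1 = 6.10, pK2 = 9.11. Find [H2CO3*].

[CO2*] = 0.0212 mmol/kg

α₀ = 1 / (1 + K1/[H⁺] + K1K2/[H⁺]²) = 1 / (1 + 10^+1.95 + 10^+0.89)
   = 1 / (1 + 89.125 + 7.7625) = 1/97.888 = 0.01022
[CO2*] = α₀ × DIC = 0.01022 × 2.08 = 0.0212 mmol/kg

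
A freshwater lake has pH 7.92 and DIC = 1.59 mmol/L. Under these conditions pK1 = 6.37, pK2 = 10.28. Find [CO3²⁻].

[CO3²⁻] = 6.72 μmol/L

α₂ = 1 / (1 + [H⁺]/K2 + [H⁺]²/(K1K2)) = 1 / (1 + 10^+2.36 + 10^+0.81)
   = 1 / (1 + 229.09 + 6.4565) = 1/236.54 = 0.004228
[CO3²⁻] = α₂ × DIC = 0.004228 × 1.59 = 0.00672 mmol/L = 6.72 μmol/L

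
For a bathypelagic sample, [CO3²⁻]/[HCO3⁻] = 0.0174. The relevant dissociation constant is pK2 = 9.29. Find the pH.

pH = 7.53

From K2 = [H⁺][CO3²⁻]/[HCO3⁻]:  pH = pK2 + log₁₀([CO3²⁻]/[HCO3⁻])
log₁₀(0.0174) = -1.759
pH = 9.29 + (-1.759) = 7.53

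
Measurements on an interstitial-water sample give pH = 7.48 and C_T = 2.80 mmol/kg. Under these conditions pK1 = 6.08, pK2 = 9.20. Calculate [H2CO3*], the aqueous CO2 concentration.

[CO2*] = 0.105 mmol/kg

α₀ = 1 / (1 + K1/[H⁺] + K1K2/[H⁺]²) = 1 / (1 + 10^+1.40 + 10^-0.32)
   = 1 / (1 + 25.119 + 0.47863) = 1/26.597 = 0.03760
[CO2*] = α₀ × DIC = 0.03760 × 2.80 = 0.105 mmol/kg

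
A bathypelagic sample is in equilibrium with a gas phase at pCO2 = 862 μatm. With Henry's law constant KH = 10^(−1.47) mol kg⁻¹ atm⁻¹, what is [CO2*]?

KH = 10^(−1.47) = 3.388×10^-2 mol kg⁻¹ atm⁻¹
[CO2*] = KH · pCO2 = 3.388×10^-2 × 862×10^-6 atm = 2.92×10^-5 mol/kg

[CO2*] = 29.2 μmol/kg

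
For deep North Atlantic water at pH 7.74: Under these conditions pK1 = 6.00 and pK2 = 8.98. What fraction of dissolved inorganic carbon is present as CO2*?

α₀ = 1 / (1 + K1/[H⁺] + K1K2/[H⁺]²) = 1 / (1 + 10^+1.74 + 10^+0.50)
   = 1 / (1 + 54.954 + 3.1623) = 1/59.116 = 0.01692

α₀ = 0.0169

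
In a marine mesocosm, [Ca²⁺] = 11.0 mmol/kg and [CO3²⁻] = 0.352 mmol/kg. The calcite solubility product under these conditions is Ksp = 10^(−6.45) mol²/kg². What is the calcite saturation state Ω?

Ω = 10.9

Ksp = 10^(−6.45) = 3.548×10^-7
Ω = [Ca²⁺][CO3²⁻]/Ksp = (11.0×10^-3)(0.352×10^-3) / 3.548×10^-7 = 10.9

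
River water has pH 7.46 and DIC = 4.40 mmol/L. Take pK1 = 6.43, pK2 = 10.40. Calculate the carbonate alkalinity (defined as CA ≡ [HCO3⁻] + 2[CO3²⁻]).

CA = [HCO3⁻] + 2[CO3²⁻] = (α₁ + 2α₂)·DIC
At pH 7.46: [H⁺]/K1 = 10^-1.03 = 0.093325, K2/[H⁺] = 10^-2.94 = 0.0011482
α₁ = 1/(1 + 0.093325 + 0.0011482) = 1/1.0945 = 0.9137; α₂ = α₁·K2/[H⁺] = 0.001049
α₁ + 2α₂ = 0.9158
CA = 0.9158 × 4.40 = 4.03 mmol/L

CA = 4.03 mmol/L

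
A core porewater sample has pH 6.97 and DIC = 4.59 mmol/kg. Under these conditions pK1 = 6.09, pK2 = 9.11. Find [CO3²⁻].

α₂ = 1 / (1 + [H⁺]/K2 + [H⁺]²/(K1K2)) = 1 / (1 + 10^+2.14 + 10^+1.26)
   = 1 / (1 + 138.04 + 18.197) = 1/157.24 = 0.006360
[CO3²⁻] = α₂ × DIC = 0.006360 × 4.59 = 0.0292 mmol/kg

[CO3²⁻] = 0.0292 mmol/kg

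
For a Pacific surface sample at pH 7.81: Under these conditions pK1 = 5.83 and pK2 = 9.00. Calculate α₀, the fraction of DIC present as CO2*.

α₀ = 1 / (1 + K1/[H⁺] + K1K2/[H⁺]²) = 1 / (1 + 10^+1.98 + 10^+0.79)
   = 1 / (1 + 95.499 + 6.1660) = 1/102.67 = 0.009740

α₀ = 0.00974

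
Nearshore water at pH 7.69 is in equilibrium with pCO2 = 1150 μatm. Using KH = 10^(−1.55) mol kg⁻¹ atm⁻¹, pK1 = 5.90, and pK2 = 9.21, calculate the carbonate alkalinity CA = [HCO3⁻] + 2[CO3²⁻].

CA = 2.12 mmol/kg

[CO2*] = KH · pCO2 = 10^(−1.55) × 1150×10^-6 = 3.241×10^-5 mol/kg
α₀ = 1/(1 + K1/[H⁺] + K1K2/[H⁺]²) = 1/(1 + 10^+1.79 + 10^+0.27) = 0.01550
DIC = [CO2*]/α₀ = 3.241×10^-5 / 0.01550 = 2.091 mmol/kg
CA = (α₁ + 2α₂)·DIC = (0.9556 + 2×0.02886) × 2.091 = 2.12 mmol/kg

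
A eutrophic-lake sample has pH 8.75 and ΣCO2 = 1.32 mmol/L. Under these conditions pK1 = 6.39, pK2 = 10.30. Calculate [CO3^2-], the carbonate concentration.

[CO3²⁻] = 0.0360 mmol/L

α₂ = 1 / (1 + [H⁺]/K2 + [H⁺]²/(K1K2)) = 1 / (1 + 10^+1.55 + 10^-0.81)
   = 1 / (1 + 35.481 + 0.15488) = 1/36.636 = 0.02730
[CO3²⁻] = α₂ × DIC = 0.02730 × 1.32 = 0.0360 mmol/L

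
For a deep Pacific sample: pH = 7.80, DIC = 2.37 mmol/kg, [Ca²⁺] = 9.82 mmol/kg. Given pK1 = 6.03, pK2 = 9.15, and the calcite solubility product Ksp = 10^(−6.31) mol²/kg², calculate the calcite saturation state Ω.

Ω = 2.00

α₂ = 1 / (1 + [H⁺]/K2 + [H⁺]²/(K1K2)) = 1 / (1 + 10^+1.35 + 10^-0.42)
   = 1 / (1 + 22.387 + 0.38019) = 1/23.767 = 0.04207
[CO3²⁻] = α₂ × DIC = 0.04207 × 2.37 = 0.09972 mmol/kg
Ksp = 10^(−6.31) = 4.898×10^-7
Ω = [Ca²⁺][CO3²⁻]/Ksp = (9.82×10^-3)(9.972×10^-5) / 4.898×10^-7 = 2.00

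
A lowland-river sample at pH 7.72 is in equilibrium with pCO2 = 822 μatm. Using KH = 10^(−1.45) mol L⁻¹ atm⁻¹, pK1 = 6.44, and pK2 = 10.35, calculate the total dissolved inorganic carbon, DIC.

[CO2*] = KH · pCO2 = 10^(−1.45) × 822×10^-6 = 2.917×10^-5 mol/L
α₀ = 1/(1 + K1/[H⁺] + K1K2/[H⁺]²) = 1/(1 + 10^+1.28 + 10^-1.35) = 0.04975
DIC = [CO2*]/α₀ = 2.917×10^-5 / 0.04975 = 0.586 mmol/L

DIC = 0.586 mmol/L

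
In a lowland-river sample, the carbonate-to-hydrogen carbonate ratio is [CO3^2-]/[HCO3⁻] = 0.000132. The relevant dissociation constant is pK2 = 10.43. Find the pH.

From K2 = [H⁺][CO3^2-]/[HCO3⁻]:  pH = pK2 + log₁₀([CO3^2-]/[HCO3⁻])
log₁₀(0.000132) = -3.879
pH = 10.43 + (-3.879) = 6.55

pH = 6.55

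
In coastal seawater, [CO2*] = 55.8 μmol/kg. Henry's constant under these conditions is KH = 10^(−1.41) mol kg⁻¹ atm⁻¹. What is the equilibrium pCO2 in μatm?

KH = 10^(−1.41) = 3.890×10^-2 mol kg⁻¹ atm⁻¹
pCO2 = [CO2*]/KH = 55.8×10^-6 / 3.890×10^-2 = 1.43×10^-3 atm = 1430 μatm

pCO2 = 1430 μatm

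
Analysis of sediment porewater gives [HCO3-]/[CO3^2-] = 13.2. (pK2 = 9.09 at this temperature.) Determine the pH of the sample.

pH = 7.97

From K2 = [H⁺][CO3^2-]/[HCO3-]:  pH = pK2 − log₁₀([HCO3-]/[CO3^2-])
log₁₀(13.2) = +1.121
pH = 9.09 − (+1.121) = 7.97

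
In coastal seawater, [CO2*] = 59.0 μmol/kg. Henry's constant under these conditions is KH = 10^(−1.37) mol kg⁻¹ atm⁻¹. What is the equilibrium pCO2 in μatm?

pCO2 = 1380 μatm

KH = 10^(−1.37) = 4.266×10^-2 mol kg⁻¹ atm⁻¹
pCO2 = [CO2*]/KH = 59.0×10^-6 / 4.266×10^-2 = 1.38×10^-3 atm = 1380 μatm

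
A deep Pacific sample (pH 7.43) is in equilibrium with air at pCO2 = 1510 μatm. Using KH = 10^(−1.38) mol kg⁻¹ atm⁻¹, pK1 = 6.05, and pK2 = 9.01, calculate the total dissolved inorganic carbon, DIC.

DIC = 1.61 mmol/kg

[CO2*] = KH · pCO2 = 10^(−1.38) × 1510×10^-6 = 6.295×10^-5 mol/kg
α₀ = 1/(1 + K1/[H⁺] + K1K2/[H⁺]²) = 1/(1 + 10^+1.38 + 10^-0.20) = 0.03903
DIC = [CO2*]/α₀ = 6.295×10^-5 / 0.03903 = 1.61 mmol/kg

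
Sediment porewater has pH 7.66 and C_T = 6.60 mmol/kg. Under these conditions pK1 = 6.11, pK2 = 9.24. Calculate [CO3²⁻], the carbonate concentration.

[CO3²⁻] = 0.165 mmol/kg

α₂ = 1 / (1 + [H⁺]/K2 + [H⁺]²/(K1K2)) = 1 / (1 + 10^+1.58 + 10^+0.03)
   = 1 / (1 + 38.019 + 1.0715) = 1/40.090 = 0.02494
[CO3²⁻] = α₂ × DIC = 0.02494 × 6.60 = 0.165 mmol/kg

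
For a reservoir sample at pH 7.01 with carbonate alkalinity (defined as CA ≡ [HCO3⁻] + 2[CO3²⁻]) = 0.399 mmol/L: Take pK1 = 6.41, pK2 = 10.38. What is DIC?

CA = [HCO3⁻] + 2[CO3²⁻] = (α₁ + 2α₂)·DIC
At pH 7.01: [H⁺]/K1 = 10^-0.60 = 0.25119, K2/[H⁺] = 10^-3.37 = 0.00042658
α₁ = 1/(1 + 0.25119 + 0.00042658) = 1/1.2516 = 0.7990; α₂ = α₁·K2/[H⁺] = 0.0003408
α₁ + 2α₂ = 0.7996
DIC = CA / (α₁ + 2α₂) = 0.399 / 0.7996 = 0.499 mmol/L

DIC = 0.499 mmol/L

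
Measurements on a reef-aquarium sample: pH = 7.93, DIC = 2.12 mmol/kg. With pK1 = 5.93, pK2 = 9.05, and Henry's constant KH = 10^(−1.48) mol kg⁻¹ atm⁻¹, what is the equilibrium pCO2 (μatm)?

α₀ = 1 / (1 + K1/[H⁺] + K1K2/[H⁺]²) = 1 / (1 + 10^+2.00 + 10^+0.88)
   = 1 / (1 + 100.00 + 7.5858) = 1/108.59 = 0.009209
[CO2*] = α₀ × DIC = 0.009209 × 2.12 = 0.01952 mmol/kg = 19.52 μmol/kg
pCO2 = [CO2*]/KH = 1.952×10^-5 / 3.311×10^-2 = 590 μatm

pCO2 = 590 μatm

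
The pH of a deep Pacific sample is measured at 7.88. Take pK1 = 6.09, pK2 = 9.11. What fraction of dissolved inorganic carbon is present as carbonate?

α₂ = 0.0548

α₂ = 1 / (1 + [H⁺]/K2 + [H⁺]²/(K1K2)) = 1 / (1 + 10^+1.23 + 10^-0.56)
   = 1 / (1 + 16.982 + 0.27542) = 1/18.258 = 0.05477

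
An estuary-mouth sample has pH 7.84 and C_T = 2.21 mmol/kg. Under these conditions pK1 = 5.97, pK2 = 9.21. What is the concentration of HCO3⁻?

[HCO3⁻] = 2.09 mmol/kg

α₁ = 1 / (1 + [H⁺]/K1 + K2/[H⁺]) = 1 / (1 + 10^-1.87 + 10^-1.37)
   = 1 / (1 + 0.013490 + 0.042658) = 1/1.0561 = 0.9468
[HCO3⁻] = α₁ × DIC = 0.9468 × 2.21 = 2.09 mmol/kg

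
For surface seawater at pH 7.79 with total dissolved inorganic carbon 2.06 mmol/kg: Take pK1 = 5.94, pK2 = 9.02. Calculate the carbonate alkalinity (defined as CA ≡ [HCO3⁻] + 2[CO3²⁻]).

CA = [HCO3⁻] + 2[CO3²⁻] = (α₁ + 2α₂)·DIC
At pH 7.79: [H⁺]/K1 = 10^-1.85 = 0.014125, K2/[H⁺] = 10^-1.23 = 0.058884
α₁ = 1/(1 + 0.014125 + 0.058884) = 1/1.0730 = 0.9320; α₂ = α₁·K2/[H⁺] = 0.05488
α₁ + 2α₂ = 1.0417
CA = 1.0417 × 2.06 = 2.15 mmol/kg

CA = 2.15 mmol/kg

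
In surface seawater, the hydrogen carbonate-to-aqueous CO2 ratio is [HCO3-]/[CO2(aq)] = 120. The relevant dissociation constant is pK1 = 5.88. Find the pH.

From K1 = [H⁺][HCO3-]/[CO2(aq)]:  pH = pK1 + log₁₀([HCO3-]/[CO2(aq)])
log₁₀(120) = +2.079
pH = 5.88 + (+2.079) = 7.96

pH = 7.96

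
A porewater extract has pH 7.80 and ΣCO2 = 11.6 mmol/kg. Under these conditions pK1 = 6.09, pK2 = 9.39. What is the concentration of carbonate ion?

α₂ = 1 / (1 + [H⁺]/K2 + [H⁺]²/(K1K2)) = 1 / (1 + 10^+1.59 + 10^-0.12)
   = 1 / (1 + 38.905 + 0.75858) = 1/40.663 = 0.02459
[CO3²⁻] = α₂ × DIC = 0.02459 × 11.6 = 0.285 mmol/kg

[CO3²⁻] = 0.285 mmol/kg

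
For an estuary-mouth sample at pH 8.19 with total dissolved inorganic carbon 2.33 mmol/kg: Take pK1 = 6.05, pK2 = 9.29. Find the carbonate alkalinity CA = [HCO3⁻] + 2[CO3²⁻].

CA = [HCO3⁻] + 2[CO3²⁻] = (α₁ + 2α₂)·DIC
At pH 8.19: [H⁺]/K1 = 10^-2.14 = 0.0072444, K2/[H⁺] = 10^-1.10 = 0.079433
α₁ = 1/(1 + 0.0072444 + 0.079433) = 1/1.0867 = 0.9202; α₂ = α₁·K2/[H⁺] = 0.07310
α₁ + 2α₂ = 1.0664
CA = 1.0664 × 2.33 = 2.48 mmol/kg

CA = 2.48 mmol/kg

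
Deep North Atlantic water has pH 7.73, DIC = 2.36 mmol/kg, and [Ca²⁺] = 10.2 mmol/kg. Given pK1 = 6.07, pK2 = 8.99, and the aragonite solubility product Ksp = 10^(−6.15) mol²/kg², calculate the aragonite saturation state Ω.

Ω = 1.74

α₂ = 1 / (1 + [H⁺]/K2 + [H⁺]²/(K1K2)) = 1 / (1 + 10^+1.26 + 10^-0.40)
   = 1 / (1 + 18.197 + 0.39811) = 1/19.595 = 0.05103
[CO3²⁻] = α₂ × DIC = 0.05103 × 2.36 = 0.1204 mmol/kg
Ksp = 10^(−6.15) = 7.079×10^-7
Ω = [Ca²⁺][CO3²⁻]/Ksp = (10.2×10^-3)(1.204×10^-4) / 7.079×10^-7 = 1.74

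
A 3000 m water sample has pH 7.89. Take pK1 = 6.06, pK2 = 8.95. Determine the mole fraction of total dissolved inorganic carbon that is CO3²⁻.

α₂ = 1 / (1 + [H⁺]/K2 + [H⁺]²/(K1K2)) = 1 / (1 + 10^+1.06 + 10^-0.77)
   = 1 / (1 + 11.482 + 0.16982) = 1/12.651 = 0.07904

α₂ = 0.0790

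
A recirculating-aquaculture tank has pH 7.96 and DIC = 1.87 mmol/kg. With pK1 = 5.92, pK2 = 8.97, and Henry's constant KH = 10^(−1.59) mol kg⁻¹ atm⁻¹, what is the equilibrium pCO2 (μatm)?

pCO2 = 599 μatm

α₀ = 1 / (1 + K1/[H⁺] + K1K2/[H⁺]²) = 1 / (1 + 10^+2.04 + 10^+1.03)
   = 1 / (1 + 109.65 + 10.715) = 1/121.36 = 0.008240
[CO2*] = α₀ × DIC = 0.008240 × 1.87 = 0.01541 mmol/kg = 15.41 μmol/kg
pCO2 = [CO2*]/KH = 1.541×10^-5 / 2.570×10^-2 = 599 μatm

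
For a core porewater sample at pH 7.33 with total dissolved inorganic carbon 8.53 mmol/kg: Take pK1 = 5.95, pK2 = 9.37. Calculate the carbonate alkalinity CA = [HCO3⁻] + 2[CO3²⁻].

CA = 8.27 mmol/kg

CA = [HCO3⁻] + 2[CO3²⁻] = (α₁ + 2α₂)·DIC
At pH 7.33: [H⁺]/K1 = 10^-1.38 = 0.041687, K2/[H⁺] = 10^-2.04 = 0.0091201
α₁ = 1/(1 + 0.041687 + 0.0091201) = 1/1.0508 = 0.9516; α₂ = α₁·K2/[H⁺] = 0.008679
α₁ + 2α₂ = 0.9690
CA = 0.9690 × 8.53 = 8.27 mmol/kg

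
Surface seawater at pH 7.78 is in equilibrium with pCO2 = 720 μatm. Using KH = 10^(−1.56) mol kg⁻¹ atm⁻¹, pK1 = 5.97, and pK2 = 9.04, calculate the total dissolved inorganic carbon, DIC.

[CO2*] = KH · pCO2 = 10^(−1.56) × 720×10^-6 = 1.983×10^-5 mol/kg
α₀ = 1/(1 + K1/[H⁺] + K1K2/[H⁺]²) = 1/(1 + 10^+1.81 + 10^+0.55) = 0.01447
DIC = [CO2*]/α₀ = 1.983×10^-5 / 0.01447 = 1.37 mmol/kg

DIC = 1.37 mmol/kg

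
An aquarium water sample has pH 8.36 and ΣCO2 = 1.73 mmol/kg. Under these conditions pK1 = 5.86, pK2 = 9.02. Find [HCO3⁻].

α₁ = 1 / (1 + [H⁺]/K1 + K2/[H⁺]) = 1 / (1 + 10^-2.50 + 10^-0.66)
   = 1 / (1 + 0.0031623 + 0.21878) = 1/1.2219 = 0.8184
[HCO3⁻] = α₁ × DIC = 0.8184 × 1.73 = 1.42 mmol/kg

[HCO3⁻] = 1.42 mmol/kg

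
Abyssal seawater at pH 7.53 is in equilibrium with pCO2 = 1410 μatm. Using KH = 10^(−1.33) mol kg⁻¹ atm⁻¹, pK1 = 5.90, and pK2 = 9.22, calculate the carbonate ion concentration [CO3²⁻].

[CO2*] = KH · pCO2 = 10^(−1.33) × 1410×10^-6 = 6.595×10^-5 mol/kg
α₀ = 1/(1 + K1/[H⁺] + K1K2/[H⁺]²) = 1/(1 + 10^+1.63 + 10^-0.06) = 0.02246
DIC = [CO2*]/α₀ = 6.595×10^-5 / 0.02246 = 2.937 mmol/kg
[CO3²⁻] = α₂·DIC; α₂ = 0.01956, so [CO3²⁻] = 0.01956 × 2.937 = 0.0574 mmol/kg

[CO3²⁻] = 0.0574 mmol/kg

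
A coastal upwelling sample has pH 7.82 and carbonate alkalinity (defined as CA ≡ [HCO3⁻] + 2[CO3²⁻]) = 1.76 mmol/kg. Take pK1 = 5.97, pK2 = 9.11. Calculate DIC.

DIC = 1.70 mmol/kg

CA = [HCO3⁻] + 2[CO3²⁻] = (α₁ + 2α₂)·DIC
At pH 7.82: [H⁺]/K1 = 10^-1.85 = 0.014125, K2/[H⁺] = 10^-1.29 = 0.051286
α₁ = 1/(1 + 0.014125 + 0.051286) = 1/1.0654 = 0.9386; α₂ = α₁·K2/[H⁺] = 0.04814
α₁ + 2α₂ = 1.0349
DIC = CA / (α₁ + 2α₂) = 1.76 / 1.0349 = 1.70 mmol/kg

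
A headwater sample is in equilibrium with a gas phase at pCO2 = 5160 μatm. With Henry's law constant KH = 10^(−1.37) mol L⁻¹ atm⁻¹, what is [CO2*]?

[CO2*] = 220 μmol/L

KH = 10^(−1.37) = 4.266×10^-2 mol L⁻¹ atm⁻¹
[CO2*] = KH · pCO2 = 4.266×10^-2 × 5160×10^-6 atm = 2.20×10^-4 mol/L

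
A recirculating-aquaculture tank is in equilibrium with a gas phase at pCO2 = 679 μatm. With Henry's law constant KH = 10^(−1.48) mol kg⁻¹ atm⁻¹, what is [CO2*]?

[CO2*] = 22.5 μmol/kg

KH = 10^(−1.48) = 3.311×10^-2 mol kg⁻¹ atm⁻¹
[CO2*] = KH · pCO2 = 3.311×10^-2 × 679×10^-6 atm = 2.25×10^-5 mol/kg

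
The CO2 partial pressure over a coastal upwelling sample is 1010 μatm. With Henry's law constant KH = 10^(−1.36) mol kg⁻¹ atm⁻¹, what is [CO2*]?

[CO2*] = 44.1 μmol/kg

KH = 10^(−1.36) = 4.365×10^-2 mol kg⁻¹ atm⁻¹
[CO2*] = KH · pCO2 = 4.365×10^-2 × 1010×10^-6 atm = 4.41×10^-5 mol/kg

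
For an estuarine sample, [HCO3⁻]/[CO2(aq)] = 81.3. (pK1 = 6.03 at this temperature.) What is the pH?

From K1 = [H⁺][HCO3⁻]/[CO2(aq)]:  pH = pK1 + log₁₀([HCO3⁻]/[CO2(aq)])
log₁₀(81.3) = +1.910
pH = 6.03 + (+1.910) = 7.94

pH = 7.94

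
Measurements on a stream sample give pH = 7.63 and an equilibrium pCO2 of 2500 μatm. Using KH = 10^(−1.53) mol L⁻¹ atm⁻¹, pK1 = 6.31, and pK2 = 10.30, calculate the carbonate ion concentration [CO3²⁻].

[CO3²⁻] = 3.30 μmol/L

[CO2*] = KH · pCO2 = 10^(−1.53) × 2500×10^-6 = 7.378×10^-5 mol/L
α₀ = 1/(1 + K1/[H⁺] + K1K2/[H⁺]²) = 1/(1 + 10^+1.32 + 10^-1.35) = 0.04558
DIC = [CO2*]/α₀ = 7.378×10^-5 / 0.04558 = 1.619 mmol/L
[CO3²⁻] = α₂·DIC; α₂ = 0.002036, so [CO3²⁻] = 0.002036 × 1.619 = 0.00330 mmol/L = 3.30 μmol/L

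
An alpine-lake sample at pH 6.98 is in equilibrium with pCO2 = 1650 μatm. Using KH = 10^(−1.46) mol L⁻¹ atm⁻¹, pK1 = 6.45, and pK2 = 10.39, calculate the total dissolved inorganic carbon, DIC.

DIC = 0.251 mmol/L

[CO2*] = KH · pCO2 = 10^(−1.46) × 1650×10^-6 = 5.721×10^-5 mol/L
α₀ = 1/(1 + K1/[H⁺] + K1K2/[H⁺]²) = 1/(1 + 10^+0.53 + 10^-2.88) = 0.2278
DIC = [CO2*]/α₀ = 5.721×10^-5 / 0.2278 = 0.251 mmol/L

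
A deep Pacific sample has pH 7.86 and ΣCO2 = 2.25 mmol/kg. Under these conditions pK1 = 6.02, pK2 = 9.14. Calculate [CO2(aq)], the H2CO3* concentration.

α₀ = 1 / (1 + K1/[H⁺] + K1K2/[H⁺]²) = 1 / (1 + 10^+1.84 + 10^+0.56)
   = 1 / (1 + 69.183 + 3.6308) = 1/73.814 = 0.01355
[CO2*] = α₀ × DIC = 0.01355 × 2.25 = 0.0305 mmol/kg

[CO2*] = 0.0305 mmol/kg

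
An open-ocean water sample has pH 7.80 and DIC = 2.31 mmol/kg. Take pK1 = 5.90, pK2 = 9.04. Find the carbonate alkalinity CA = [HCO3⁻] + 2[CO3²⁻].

CA = [HCO3⁻] + 2[CO3²⁻] = (α₁ + 2α₂)·DIC
At pH 7.80: [H⁺]/K1 = 10^-1.90 = 0.012589, K2/[H⁺] = 10^-1.24 = 0.057544
α₁ = 1/(1 + 0.012589 + 0.057544) = 1/1.0701 = 0.9345; α₂ = α₁·K2/[H⁺] = 0.05377
α₁ + 2α₂ = 1.0420
CA = 1.0420 × 2.31 = 2.41 mmol/kg

CA = 2.41 mmol/kg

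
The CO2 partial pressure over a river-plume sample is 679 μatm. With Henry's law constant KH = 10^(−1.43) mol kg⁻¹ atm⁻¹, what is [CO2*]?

[CO2*] = 25.2 μmol/kg

KH = 10^(−1.43) = 3.715×10^-2 mol kg⁻¹ atm⁻¹
[CO2*] = KH · pCO2 = 3.715×10^-2 × 679×10^-6 atm = 2.52×10^-5 mol/kg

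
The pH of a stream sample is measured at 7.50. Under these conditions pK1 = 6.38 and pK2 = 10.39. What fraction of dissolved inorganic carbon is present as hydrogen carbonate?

α₁ = 0.928

α₁ = 1 / (1 + [H⁺]/K1 + K2/[H⁺]) = 1 / (1 + 10^-1.12 + 10^-2.89)
   = 1 / (1 + 0.075858 + 0.0012882) = 1/1.0771 = 0.9284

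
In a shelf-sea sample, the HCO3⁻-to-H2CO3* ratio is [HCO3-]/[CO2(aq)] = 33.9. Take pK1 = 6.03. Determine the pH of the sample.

pH = 7.56

From K1 = [H⁺][HCO3-]/[CO2(aq)]:  pH = pK1 + log₁₀([HCO3-]/[CO2(aq)])
log₁₀(33.9) = +1.530
pH = 6.03 + (+1.530) = 7.56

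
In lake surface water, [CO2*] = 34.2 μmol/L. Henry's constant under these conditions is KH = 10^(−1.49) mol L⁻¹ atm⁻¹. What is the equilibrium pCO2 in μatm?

pCO2 = 1060 μatm

KH = 10^(−1.49) = 3.236×10^-2 mol L⁻¹ atm⁻¹
pCO2 = [CO2*]/KH = 34.2×10^-6 / 3.236×10^-2 = 1.06×10^-3 atm = 1060 μatm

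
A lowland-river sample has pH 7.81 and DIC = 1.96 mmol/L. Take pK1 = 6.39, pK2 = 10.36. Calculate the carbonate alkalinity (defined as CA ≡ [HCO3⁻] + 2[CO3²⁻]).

CA = [HCO3⁻] + 2[CO3²⁻] = (α₁ + 2α₂)·DIC
At pH 7.81: [H⁺]/K1 = 10^-1.42 = 0.038019, K2/[H⁺] = 10^-2.55 = 0.0028184
α₁ = 1/(1 + 0.038019 + 0.0028184) = 1/1.0408 = 0.9608; α₂ = α₁·K2/[H⁺] = 0.002708
α₁ + 2α₂ = 0.9662
CA = 0.9662 × 1.96 = 1.89 mmol/L

CA = 1.89 mmol/L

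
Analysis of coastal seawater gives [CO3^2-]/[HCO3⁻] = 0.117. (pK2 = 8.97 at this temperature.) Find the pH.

From K2 = [H⁺][CO3^2-]/[HCO3⁻]:  pH = pK2 + log₁₀([CO3^2-]/[HCO3⁻])
log₁₀(0.117) = -0.932
pH = 8.97 + (-0.932) = 8.04

pH = 8.04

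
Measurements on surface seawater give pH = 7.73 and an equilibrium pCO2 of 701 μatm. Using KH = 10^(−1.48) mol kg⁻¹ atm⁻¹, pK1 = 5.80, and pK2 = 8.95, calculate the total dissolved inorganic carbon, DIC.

[CO2*] = KH · pCO2 = 10^(−1.48) × 701×10^-6 = 2.321×10^-5 mol/kg
α₀ = 1/(1 + K1/[H⁺] + K1K2/[H⁺]²) = 1/(1 + 10^+1.93 + 10^+0.71) = 0.01096
DIC = [CO2*]/α₀ = 2.321×10^-5 / 0.01096 = 2.12 mmol/kg

DIC = 2.12 mmol/kg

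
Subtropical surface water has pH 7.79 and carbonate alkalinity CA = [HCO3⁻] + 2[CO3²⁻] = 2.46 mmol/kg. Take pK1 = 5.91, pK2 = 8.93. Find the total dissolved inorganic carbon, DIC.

CA = [HCO3⁻] + 2[CO3²⁻] = (α₁ + 2α₂)·DIC
At pH 7.79: [H⁺]/K1 = 10^-1.88 = 0.013183, K2/[H⁺] = 10^-1.14 = 0.072444
α₁ = 1/(1 + 0.013183 + 0.072444) = 1/1.0856 = 0.9211; α₂ = α₁·K2/[H⁺] = 0.06673
α₁ + 2α₂ = 1.0546
DIC = CA / (α₁ + 2α₂) = 2.46 / 1.0546 = 2.33 mmol/kg

DIC = 2.33 mmol/kg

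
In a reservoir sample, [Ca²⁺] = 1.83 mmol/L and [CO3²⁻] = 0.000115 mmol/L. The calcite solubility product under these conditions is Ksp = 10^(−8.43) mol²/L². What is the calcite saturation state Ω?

Ksp = 10^(−8.43) = 3.715×10^-9
Ω = [Ca²⁺][CO3²⁻]/Ksp = (1.83×10^-3)(0.000115×10^-3) / 3.715×10^-9 = 0.0566

Ω = 0.0566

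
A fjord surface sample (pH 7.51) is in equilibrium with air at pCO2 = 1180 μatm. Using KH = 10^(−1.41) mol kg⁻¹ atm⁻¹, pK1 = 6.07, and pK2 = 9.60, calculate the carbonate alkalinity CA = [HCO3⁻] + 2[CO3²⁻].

[CO2*] = KH · pCO2 = 10^(−1.41) × 1180×10^-6 = 4.591×10^-5 mol/kg
α₀ = 1/(1 + K1/[H⁺] + K1K2/[H⁺]²) = 1/(1 + 10^+1.44 + 10^-0.65) = 0.03476
DIC = [CO2*]/α₀ = 4.591×10^-5 / 0.03476 = 1.321 mmol/kg
CA = (α₁ + 2α₂)·DIC = (0.9575 + 2×0.007782) × 1.321 = 1.28 mmol/kg

CA = 1.28 mmol/kg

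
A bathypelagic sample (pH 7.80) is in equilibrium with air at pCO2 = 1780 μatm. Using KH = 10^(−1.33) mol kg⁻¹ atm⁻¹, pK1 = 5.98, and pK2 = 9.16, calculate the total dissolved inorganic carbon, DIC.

DIC = 5.82 mmol/kg

[CO2*] = KH · pCO2 = 10^(−1.33) × 1780×10^-6 = 8.326×10^-5 mol/kg
α₀ = 1/(1 + K1/[H⁺] + K1K2/[H⁺]²) = 1/(1 + 10^+1.82 + 10^+0.46) = 0.01430
DIC = [CO2*]/α₀ = 8.326×10^-5 / 0.01430 = 5.82 mmol/kg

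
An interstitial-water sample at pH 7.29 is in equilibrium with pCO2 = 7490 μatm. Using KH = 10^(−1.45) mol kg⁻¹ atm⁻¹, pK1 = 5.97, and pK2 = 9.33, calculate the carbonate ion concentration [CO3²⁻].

[CO2*] = KH · pCO2 = 10^(−1.45) × 7490×10^-6 = 2.658×10^-4 mol/kg
α₀ = 1/(1 + K1/[H⁺] + K1K2/[H⁺]²) = 1/(1 + 10^+1.32 + 10^-0.72) = 0.04528
DIC = [CO2*]/α₀ = 2.658×10^-4 / 0.04528 = 5.869 mmol/kg
[CO3²⁻] = α₂·DIC; α₂ = 0.008628, so [CO3²⁻] = 0.008628 × 5.869 = 0.0506 mmol/kg

[CO3²⁻] = 0.0506 mmol/kg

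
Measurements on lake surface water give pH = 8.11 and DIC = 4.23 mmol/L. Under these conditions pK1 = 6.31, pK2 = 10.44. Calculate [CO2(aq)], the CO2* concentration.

[CO2*] = 0.0657 mmol/L

α₀ = 1 / (1 + K1/[H⁺] + K1K2/[H⁺]²) = 1 / (1 + 10^+1.80 + 10^-0.53)
   = 1 / (1 + 63.096 + 0.29512) = 1/64.391 = 0.01553
[CO2*] = α₀ × DIC = 0.01553 × 4.23 = 0.0657 mmol/L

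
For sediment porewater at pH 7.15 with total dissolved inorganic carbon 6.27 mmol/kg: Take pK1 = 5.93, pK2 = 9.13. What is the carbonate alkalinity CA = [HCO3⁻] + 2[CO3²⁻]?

CA = 5.98 mmol/kg

CA = [HCO3⁻] + 2[CO3²⁻] = (α₁ + 2α₂)·DIC
At pH 7.15: [H⁺]/K1 = 10^-1.22 = 0.060256, K2/[H⁺] = 10^-1.98 = 0.010471
α₁ = 1/(1 + 0.060256 + 0.010471) = 1/1.0707 = 0.9339; α₂ = α₁·K2/[H⁺] = 0.009780
α₁ + 2α₂ = 0.9535
CA = 0.9535 × 6.27 = 5.98 mmol/kg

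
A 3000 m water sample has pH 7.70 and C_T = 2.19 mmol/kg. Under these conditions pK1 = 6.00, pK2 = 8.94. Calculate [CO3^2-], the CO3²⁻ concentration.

α₂ = 1 / (1 + [H⁺]/K2 + [H⁺]²/(K1K2)) = 1 / (1 + 10^+1.24 + 10^-0.46)
   = 1 / (1 + 17.378 + 0.34674) = 1/18.725 = 0.05341
[CO3²⁻] = α₂ × DIC = 0.05341 × 2.19 = 0.117 mmol/kg

[CO3²⁻] = 0.117 mmol/kg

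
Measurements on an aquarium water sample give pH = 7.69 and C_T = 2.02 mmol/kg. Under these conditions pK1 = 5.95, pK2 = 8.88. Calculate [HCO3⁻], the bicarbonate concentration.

α₁ = 1 / (1 + [H⁺]/K1 + K2/[H⁺]) = 1 / (1 + 10^-1.74 + 10^-1.19)
   = 1 / (1 + 0.018197 + 0.064565) = 1/1.0828 = 0.9236
[HCO3⁻] = α₁ × DIC = 0.9236 × 2.02 = 1.87 mmol/kg

[HCO3⁻] = 1.87 mmol/kg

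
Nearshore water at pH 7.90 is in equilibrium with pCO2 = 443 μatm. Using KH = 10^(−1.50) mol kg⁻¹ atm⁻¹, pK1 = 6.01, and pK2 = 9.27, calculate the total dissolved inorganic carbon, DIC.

[CO2*] = KH · pCO2 = 10^(−1.50) × 443×10^-6 = 1.401×10^-5 mol/kg
α₀ = 1/(1 + K1/[H⁺] + K1K2/[H⁺]²) = 1/(1 + 10^+1.89 + 10^+0.52) = 0.01220
DIC = [CO2*]/α₀ = 1.401×10^-5 / 0.01220 = 1.15 mmol/kg

DIC = 1.15 mmol/kg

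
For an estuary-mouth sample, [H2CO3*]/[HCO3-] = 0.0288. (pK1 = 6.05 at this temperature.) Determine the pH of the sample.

From K1 = [H⁺][HCO3-]/[H2CO3*]:  pH = pK1 − log₁₀([H2CO3*]/[HCO3-])
log₁₀(0.0288) = -1.541
pH = 6.05 − (-1.541) = 7.59

pH = 7.59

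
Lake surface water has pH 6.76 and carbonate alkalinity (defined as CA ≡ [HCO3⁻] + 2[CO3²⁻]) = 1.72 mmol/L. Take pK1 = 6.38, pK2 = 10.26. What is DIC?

DIC = 2.44 mmol/L

CA = [HCO3⁻] + 2[CO3²⁻] = (α₁ + 2α₂)·DIC
At pH 6.76: [H⁺]/K1 = 10^-0.38 = 0.41687, K2/[H⁺] = 10^-3.50 = 0.00031623
α₁ = 1/(1 + 0.41687 + 0.00031623) = 1/1.4172 = 0.7056; α₂ = α₁·K2/[H⁺] = 0.0002231
α₁ + 2α₂ = 0.7061
DIC = CA / (α₁ + 2α₂) = 1.72 / 0.7061 = 2.44 mmol/L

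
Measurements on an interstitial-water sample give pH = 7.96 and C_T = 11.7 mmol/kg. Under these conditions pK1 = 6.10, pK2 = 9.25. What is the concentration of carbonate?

α₂ = 1 / (1 + [H⁺]/K2 + [H⁺]²/(K1K2)) = 1 / (1 + 10^+1.29 + 10^-0.57)
   = 1 / (1 + 19.498 + 0.26915) = 1/20.768 = 0.04815
[CO3²⁻] = α₂ × DIC = 0.04815 × 11.7 = 0.563 mmol/kg

[CO3²⁻] = 0.563 mmol/kg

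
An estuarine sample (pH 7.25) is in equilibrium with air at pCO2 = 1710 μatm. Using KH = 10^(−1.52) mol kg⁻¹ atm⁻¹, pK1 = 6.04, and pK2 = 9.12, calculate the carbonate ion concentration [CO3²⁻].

[CO3²⁻] = 11.3 μmol/kg

[CO2*] = KH · pCO2 = 10^(−1.52) × 1710×10^-6 = 5.164×10^-5 mol/kg
α₀ = 1/(1 + K1/[H⁺] + K1K2/[H⁺]²) = 1/(1 + 10^+1.21 + 10^-0.66) = 0.05735
DIC = [CO2*]/α₀ = 5.164×10^-5 / 0.05735 = 0.9005 mmol/kg
[CO3²⁻] = α₂·DIC; α₂ = 0.01255, so [CO3²⁻] = 0.01255 × 0.9005 = 0.0113 mmol/kg = 11.3 μmol/kg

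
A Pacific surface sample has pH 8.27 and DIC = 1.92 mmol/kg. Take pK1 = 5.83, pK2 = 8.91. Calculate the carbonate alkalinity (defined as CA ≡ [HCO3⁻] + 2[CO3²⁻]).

CA = [HCO3⁻] + 2[CO3²⁻] = (α₁ + 2α₂)·DIC
At pH 8.27: [H⁺]/K1 = 10^-2.44 = 0.0036308, K2/[H⁺] = 10^-0.64 = 0.22909
α₁ = 1/(1 + 0.0036308 + 0.22909) = 1/1.2327 = 0.8112; α₂ = α₁·K2/[H⁺] = 0.1858
α₁ + 2α₂ = 1.1829
CA = 1.1829 × 1.92 = 2.27 mmol/kg

CA = 2.27 mmol/kg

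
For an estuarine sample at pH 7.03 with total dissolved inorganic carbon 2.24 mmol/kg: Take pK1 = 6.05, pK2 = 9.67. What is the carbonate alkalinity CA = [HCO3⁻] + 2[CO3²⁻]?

CA = 2.03 mmol/kg

CA = [HCO3⁻] + 2[CO3²⁻] = (α₁ + 2α₂)·DIC
At pH 7.03: [H⁺]/K1 = 10^-0.98 = 0.10471, K2/[H⁺] = 10^-2.64 = 0.0022909
α₁ = 1/(1 + 0.10471 + 0.0022909) = 1/1.1070 = 0.9033; α₂ = α₁·K2/[H⁺] = 0.002069
α₁ + 2α₂ = 0.9075
CA = 0.9075 × 2.24 = 2.03 mmol/kg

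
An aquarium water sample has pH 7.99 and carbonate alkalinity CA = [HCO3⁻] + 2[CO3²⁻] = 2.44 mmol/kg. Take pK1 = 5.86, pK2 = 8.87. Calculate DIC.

CA = [HCO3⁻] + 2[CO3²⁻] = (α₁ + 2α₂)·DIC
At pH 7.99: [H⁺]/K1 = 10^-2.13 = 0.0074131, K2/[H⁺] = 10^-0.88 = 0.13183
α₁ = 1/(1 + 0.0074131 + 0.13183) = 1/1.1392 = 0.8778; α₂ = α₁·K2/[H⁺] = 0.1157
α₁ + 2α₂ = 1.1092
DIC = CA / (α₁ + 2α₂) = 2.44 / 1.1092 = 2.20 mmol/kg

DIC = 2.20 mmol/kg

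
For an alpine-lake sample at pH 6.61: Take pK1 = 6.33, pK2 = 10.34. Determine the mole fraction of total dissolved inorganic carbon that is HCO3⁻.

α₁ = 1 / (1 + [H⁺]/K1 + K2/[H⁺]) = 1 / (1 + 10^-0.28 + 10^-3.73)
   = 1 / (1 + 0.52481 + 0.00018621) = 1/1.5250 = 0.6557

α₁ = 0.656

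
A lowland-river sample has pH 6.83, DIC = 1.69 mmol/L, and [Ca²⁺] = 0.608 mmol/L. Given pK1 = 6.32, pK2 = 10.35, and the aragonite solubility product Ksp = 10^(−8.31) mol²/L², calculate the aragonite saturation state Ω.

Ω = 0.0484

α₂ = 1 / (1 + [H⁺]/K2 + [H⁺]²/(K1K2)) = 1 / (1 + 10^+3.52 + 10^+3.01)
   = 1 / (1 + 3311.3 + 1023.3) = 1/4335.6 = 0.0002306
[CO3²⁻] = α₂ × DIC = 0.0002306 × 1.69 = 0.0003898 mmol/L = 0.3898 μmol/L
Ksp = 10^(−8.31) = 4.898×10^-9
Ω = [Ca²⁺][CO3²⁻]/Ksp = (0.608×10^-3)(3.898×10^-7) / 4.898×10^-9 = 0.0484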